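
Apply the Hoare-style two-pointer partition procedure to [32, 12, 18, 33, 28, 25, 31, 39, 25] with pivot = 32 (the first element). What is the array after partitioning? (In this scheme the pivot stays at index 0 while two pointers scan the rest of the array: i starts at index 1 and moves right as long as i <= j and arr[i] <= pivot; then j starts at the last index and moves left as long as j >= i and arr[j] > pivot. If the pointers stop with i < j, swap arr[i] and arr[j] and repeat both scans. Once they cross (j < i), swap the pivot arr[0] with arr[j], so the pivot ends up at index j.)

Hoare-style two-pointer partition with pivot = 32:

Initial array: [32, 12, 18, 33, 28, 25, 31, 39, 25]

Pointers start at i = 1, j = 8.
i stops at index 3 (arr[3]=33 > 32), j stops at index 8 (arr[8]=25 <= 32): swap arr[3] and arr[8], array becomes [32, 12, 18, 25, 28, 25, 31, 39, 33]
i ends at 7, j ends at 6: the pointers have crossed (j < i), so scanning stops.

Swap pivot arr[0] with arr[6] to place pivot at position 6: [31, 12, 18, 25, 28, 25, 32, 39, 33]
Pivot position: 6

After partitioning with pivot 32, the array becomes [31, 12, 18, 25, 28, 25, 32, 39, 33]. The pivot is placed at index 6. All elements to the left of the pivot are <= 32, and all elements to the right are > 32.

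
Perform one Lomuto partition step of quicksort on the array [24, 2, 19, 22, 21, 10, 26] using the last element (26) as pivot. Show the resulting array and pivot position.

Lomuto partition with pivot = 26:

Initial array: [24, 2, 19, 22, 21, 10, 26]

arr[0]=24 <= 26: swap with position 0, array becomes [24, 2, 19, 22, 21, 10, 26]
arr[1]=2 <= 26: swap with position 1, array becomes [24, 2, 19, 22, 21, 10, 26]
arr[2]=19 <= 26: swap with position 2, array becomes [24, 2, 19, 22, 21, 10, 26]
arr[3]=22 <= 26: swap with position 3, array becomes [24, 2, 19, 22, 21, 10, 26]
arr[4]=21 <= 26: swap with position 4, array becomes [24, 2, 19, 22, 21, 10, 26]
arr[5]=10 <= 26: swap with position 5, array becomes [24, 2, 19, 22, 21, 10, 26]

Place pivot at position 6: [24, 2, 19, 22, 21, 10, 26]
Pivot position: 6

After partitioning with pivot 26, the array becomes [24, 2, 19, 22, 21, 10, 26]. The pivot is placed at index 6. All elements to the left of the pivot are <= 26, and all elements to the right are > 26.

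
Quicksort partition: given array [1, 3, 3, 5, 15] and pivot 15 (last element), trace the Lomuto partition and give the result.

Lomuto partition with pivot = 15:

Initial array: [1, 3, 3, 5, 15]

arr[0]=1 <= 15: swap with position 0, array becomes [1, 3, 3, 5, 15]
arr[1]=3 <= 15: swap with position 1, array becomes [1, 3, 3, 5, 15]
arr[2]=3 <= 15: swap with position 2, array becomes [1, 3, 3, 5, 15]
arr[3]=5 <= 15: swap with position 3, array becomes [1, 3, 3, 5, 15]

Place pivot at position 4: [1, 3, 3, 5, 15]
Pivot position: 4

After partitioning with pivot 15, the array becomes [1, 3, 3, 5, 15]. The pivot is placed at index 4. All elements to the left of the pivot are <= 15, and all elements to the right are > 15.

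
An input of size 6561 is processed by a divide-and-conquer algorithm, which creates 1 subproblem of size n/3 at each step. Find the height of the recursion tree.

For divide and conquer with division factor 3:

Problem sizes at each level:
Level 0: 6561
Level 1: 2187
Level 2: 729
Level 3: 243
Level 4: 81
Level 5: 27
Level 6: 9
Level 7: 3
Level 8: 1

The root is level 0 and the size-1 base case is level 8 (the tree spans levels 0 through 8, i.e. 9 levels counting the root), so the depth is the number of divisions: log_3(6561) = 8

The recursion tree depth is log_3(6561) = 8. At each level, the problem size is divided by 3, so it takes 8 divisions to reduce to a base case of size 1. The algorithm makes 1 recursive call at each level.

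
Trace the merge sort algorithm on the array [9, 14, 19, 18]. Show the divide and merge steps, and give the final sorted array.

Merge sort trace:

Split: [9, 14, 19, 18] -> [9, 14] and [19, 18]
  Split: [9, 14] -> [9] and [14]
  Merge: [9] + [14] -> [9, 14]
  Split: [19, 18] -> [19] and [18]
  Merge: [19] + [18] -> [18, 19]
Merge: [9, 14] + [18, 19] -> [9, 14, 18, 19]

Final sorted array: [9, 14, 18, 19]

The merge sort proceeds by recursively splitting the array and merging sorted halves.
After all merges, the sorted array is [9, 14, 18, 19].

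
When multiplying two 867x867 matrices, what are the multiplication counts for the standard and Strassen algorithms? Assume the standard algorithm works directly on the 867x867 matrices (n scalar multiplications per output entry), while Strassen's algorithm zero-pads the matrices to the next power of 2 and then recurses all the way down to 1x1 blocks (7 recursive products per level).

Matrix multiplication for 867x867 matrices:

Strassen's algorithm requires power-of-2 dimensions. Pad 867x867 to 1024x1024 (next power of 2).

Standard algorithm: 867^3 = 651714363 multiplications
Strassen's algorithm: 7^(log2(1024)) = 7^10 = 282475249 multiplications
Savings: 651714363 - 282475249 = 369239114 multiplications

Standard: 651714363 multiplications (867^3). Strassen: 282475249 multiplications (7^10, after padding to 1024x1024). Strassen reduces 8 recursive multiplications to 7 at each level.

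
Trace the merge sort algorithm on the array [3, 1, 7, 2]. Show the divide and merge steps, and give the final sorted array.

Merge sort trace:

Split: [3, 1, 7, 2] -> [3, 1] and [7, 2]
  Split: [3, 1] -> [3] and [1]
  Merge: [3] + [1] -> [1, 3]
  Split: [7, 2] -> [7] and [2]
  Merge: [7] + [2] -> [2, 7]
Merge: [1, 3] + [2, 7] -> [1, 2, 3, 7]

Final sorted array: [1, 2, 3, 7]

The merge sort proceeds by recursively splitting the array and merging sorted halves.
After all merges, the sorted array is [1, 2, 3, 7].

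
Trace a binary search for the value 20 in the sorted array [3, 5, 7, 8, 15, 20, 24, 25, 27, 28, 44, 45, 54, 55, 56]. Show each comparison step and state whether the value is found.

Binary search for 20 in [3, 5, 7, 8, 15, 20, 24, 25, 27, 28, 44, 45, 54, 55, 56]:

lo=0, hi=14, mid=7, arr[mid]=25 -> 25 > 20, search left half
lo=0, hi=6, mid=3, arr[mid]=8 -> 8 < 20, search right half
lo=4, hi=6, mid=5, arr[mid]=20 -> Found target at index 5!

Binary search finds 20 at index 5 after 3 comparisons. The search repeatedly halves the search space by comparing with the middle element.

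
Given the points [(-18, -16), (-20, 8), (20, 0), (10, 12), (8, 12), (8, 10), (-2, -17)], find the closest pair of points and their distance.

Computing all pairwise distances among 7 points:

d((-18, -16), (-20, 8)) = 24.0832
d((-18, -16), (20, 0)) = 41.2311
d((-18, -16), (10, 12)) = 39.598
d((-18, -16), (8, 12)) = 38.2099
d((-18, -16), (8, 10)) = 36.7696
d((-18, -16), (-2, -17)) = 16.0312
d((-20, 8), (20, 0)) = 40.7922
d((-20, 8), (10, 12)) = 30.2655
d((-20, 8), (8, 12)) = 28.2843
d((-20, 8), (8, 10)) = 28.0713
d((-20, 8), (-2, -17)) = 30.8058
d((20, 0), (10, 12)) = 15.6205
d((20, 0), (8, 12)) = 16.9706
d((20, 0), (8, 10)) = 15.6205
d((20, 0), (-2, -17)) = 27.8029
d((10, 12), (8, 12)) = 2.0 <-- minimum
d((10, 12), (8, 10)) = 2.8284
d((10, 12), (-2, -17)) = 31.3847
d((8, 12), (8, 10)) = 2.0 <-- minimum
d((8, 12), (-2, -17)) = 30.6757
d((8, 10), (-2, -17)) = 28.7924

Minimum distance: 2.0 (tie among 2 pairs: (10, 12) and (8, 12); (8, 12) and (8, 10))

The minimum Euclidean distance is 2.0. There is a tie: 2 pairs achieve this minimum — (10, 12) and (8, 12); (8, 12) and (8, 10). Any of these is a valid closest pair. For 7 points, brute-force pairwise comparison is shown above. For large n, the divide-and-conquer algorithm (sort by x, recurse on halves, check the dividing strip) achieves O(n log n).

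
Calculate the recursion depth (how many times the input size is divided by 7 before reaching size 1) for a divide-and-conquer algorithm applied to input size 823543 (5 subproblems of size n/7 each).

For divide and conquer with division factor 7:

Problem sizes at each level:
Level 0: 823543
Level 1: 117649
Level 2: 16807
Level 3: 2401
Level 4: 343
Level 5: 49
Level 6: 7
Level 7: 1

The root is level 0 and the size-1 base case is level 7 (the tree spans levels 0 through 7, i.e. 8 levels counting the root), so the depth is the number of divisions: log_7(823543) = 7

The recursion tree depth is log_7(823543) = 7. At each level, the problem size is divided by 7, so it takes 7 divisions to reduce to a base case of size 1. The algorithm makes 5 recursive calls at each level.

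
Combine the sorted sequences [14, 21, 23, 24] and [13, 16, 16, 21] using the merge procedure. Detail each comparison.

Merging process:

Compare 14 vs 13: take 13 from right. Merged: [13]
Compare 14 vs 16: take 14 from left. Merged: [13, 14]
Compare 21 vs 16: take 16 from right. Merged: [13, 14, 16]
Compare 21 vs 16: take 16 from right. Merged: [13, 14, 16, 16]
Compare 21 vs 21: take 21 from left. Merged: [13, 14, 16, 16, 21]
Compare 23 vs 21: take 21 from right. Merged: [13, 14, 16, 16, 21, 21]
Append remaining from left: [23, 24]. Merged: [13, 14, 16, 16, 21, 21, 23, 24]

Final merged array: [13, 14, 16, 16, 21, 21, 23, 24]
Total comparisons: 6

The merged array is [13, 14, 16, 16, 21, 21, 23, 24], requiring 6 comparisons. The merge step runs in O(n) time where n is the total number of elements.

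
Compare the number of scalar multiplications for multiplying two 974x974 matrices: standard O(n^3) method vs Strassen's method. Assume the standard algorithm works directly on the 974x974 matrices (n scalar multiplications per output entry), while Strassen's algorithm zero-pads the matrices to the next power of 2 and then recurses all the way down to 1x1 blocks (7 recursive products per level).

Matrix multiplication for 974x974 matrices:

Strassen's algorithm requires power-of-2 dimensions. Pad 974x974 to 1024x1024 (next power of 2).

Standard algorithm: 974^3 = 924010424 multiplications
Strassen's algorithm: 7^(log2(1024)) = 7^10 = 282475249 multiplications
Savings: 924010424 - 282475249 = 641535175 multiplications

Standard: 924010424 multiplications (974^3). Strassen: 282475249 multiplications (7^10, after padding to 1024x1024). Strassen reduces 8 recursive multiplications to 7 at each level.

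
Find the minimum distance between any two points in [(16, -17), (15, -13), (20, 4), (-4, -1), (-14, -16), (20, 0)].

Computing all pairwise distances among 6 points:

d((16, -17), (15, -13)) = 4.1231
d((16, -17), (20, 4)) = 21.3776
d((16, -17), (-4, -1)) = 25.6125
d((16, -17), (-14, -16)) = 30.0167
d((16, -17), (20, 0)) = 17.4642
d((15, -13), (20, 4)) = 17.72
d((15, -13), (-4, -1)) = 22.4722
d((15, -13), (-14, -16)) = 29.1548
d((15, -13), (20, 0)) = 13.9284
d((20, 4), (-4, -1)) = 24.5153
d((20, 4), (-14, -16)) = 39.4462
d((20, 4), (20, 0)) = 4.0 <-- minimum
d((-4, -1), (-14, -16)) = 18.0278
d((-4, -1), (20, 0)) = 24.0208
d((-14, -16), (20, 0)) = 37.5766

Closest pair: (20, 4) and (20, 0) with distance 4.0

The closest pair is (20, 4) and (20, 0) with Euclidean distance 4.0. For 6 points, brute-force pairwise comparison is shown above. For large n, the divide-and-conquer algorithm (sort by x, recurse on halves, check the dividing strip) achieves O(n log n).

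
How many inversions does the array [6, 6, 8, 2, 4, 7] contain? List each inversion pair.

Finding inversions in [6, 6, 8, 2, 4, 7]:

(0, 3): arr[0]=6 > arr[3]=2
(0, 4): arr[0]=6 > arr[4]=4
(1, 3): arr[1]=6 > arr[3]=2
(1, 4): arr[1]=6 > arr[4]=4
(2, 3): arr[2]=8 > arr[3]=2
(2, 4): arr[2]=8 > arr[4]=4
(2, 5): arr[2]=8 > arr[5]=7

Total inversions: 7

The array has 7 inversion(s): (0,3), (0,4), (1,3), (1,4), (2,3), (2,4), (2,5). Each pair (i,j) satisfies i < j and arr[i] > arr[j].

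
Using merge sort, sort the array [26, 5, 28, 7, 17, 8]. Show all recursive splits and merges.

Merge sort trace:

Split: [26, 5, 28, 7, 17, 8] -> [26, 5, 28] and [7, 17, 8]
  Split: [26, 5, 28] -> [26] and [5, 28]
    Split: [5, 28] -> [5] and [28]
    Merge: [5] + [28] -> [5, 28]
  Merge: [26] + [5, 28] -> [5, 26, 28]
  Split: [7, 17, 8] -> [7] and [17, 8]
    Split: [17, 8] -> [17] and [8]
    Merge: [17] + [8] -> [8, 17]
  Merge: [7] + [8, 17] -> [7, 8, 17]
Merge: [5, 26, 28] + [7, 8, 17] -> [5, 7, 8, 17, 26, 28]

Final sorted array: [5, 7, 8, 17, 26, 28]

The merge sort proceeds by recursively splitting the array and merging sorted halves.
After all merges, the sorted array is [5, 7, 8, 17, 26, 28].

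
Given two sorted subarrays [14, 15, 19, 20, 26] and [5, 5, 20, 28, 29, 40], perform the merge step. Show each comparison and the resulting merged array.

Merging process:

Compare 14 vs 5: take 5 from right. Merged: [5]
Compare 14 vs 5: take 5 from right. Merged: [5, 5]
Compare 14 vs 20: take 14 from left. Merged: [5, 5, 14]
Compare 15 vs 20: take 15 from left. Merged: [5, 5, 14, 15]
Compare 19 vs 20: take 19 from left. Merged: [5, 5, 14, 15, 19]
Compare 20 vs 20: take 20 from left. Merged: [5, 5, 14, 15, 19, 20]
Compare 26 vs 20: take 20 from right. Merged: [5, 5, 14, 15, 19, 20, 20]
Compare 26 vs 28: take 26 from left. Merged: [5, 5, 14, 15, 19, 20, 20, 26]
Append remaining from right: [28, 29, 40]. Merged: [5, 5, 14, 15, 19, 20, 20, 26, 28, 29, 40]

Final merged array: [5, 5, 14, 15, 19, 20, 20, 26, 28, 29, 40]
Total comparisons: 8

The merged array is [5, 5, 14, 15, 19, 20, 20, 26, 28, 29, 40], requiring 8 comparisons. The merge step runs in O(n) time where n is the total number of elements.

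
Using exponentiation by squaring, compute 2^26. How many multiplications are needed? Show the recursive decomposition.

Computing 2^26 by squaring (build up from 2^1; each line after the first costs one multiplication):

2^1 = 2
2^2 = (2^1)^2 = 2^2 = 4
2^3 = 2 * 2^2 = 2 * 4 = 8
2^6 = (2^3)^2 = 8^2 = 64
2^12 = (2^6)^2 = 64^2 = 4096
2^13 = 2 * 2^12 = 2 * 4096 = 8192
2^26 = (2^13)^2 = 8192^2 = 67108864

Result: 67108864
Multiplications needed: 6 (6 lines after 2^1)

2^26 = 67108864. Using exponentiation by squaring, this requires 6 multiplications. The key idea: if the exponent is even, square the half-power; if odd, multiply by the base once.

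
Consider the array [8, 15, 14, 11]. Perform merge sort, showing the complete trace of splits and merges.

Merge sort trace:

Split: [8, 15, 14, 11] -> [8, 15] and [14, 11]
  Split: [8, 15] -> [8] and [15]
  Merge: [8] + [15] -> [8, 15]
  Split: [14, 11] -> [14] and [11]
  Merge: [14] + [11] -> [11, 14]
Merge: [8, 15] + [11, 14] -> [8, 11, 14, 15]

Final sorted array: [8, 11, 14, 15]

The merge sort proceeds by recursively splitting the array and merging sorted halves.
After all merges, the sorted array is [8, 11, 14, 15].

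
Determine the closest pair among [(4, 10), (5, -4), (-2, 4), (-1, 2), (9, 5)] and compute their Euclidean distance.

Computing all pairwise distances among 5 points:

d((4, 10), (5, -4)) = 14.0357
d((4, 10), (-2, 4)) = 8.4853
d((4, 10), (-1, 2)) = 9.434
d((4, 10), (9, 5)) = 7.0711
d((5, -4), (-2, 4)) = 10.6301
d((5, -4), (-1, 2)) = 8.4853
d((5, -4), (9, 5)) = 9.8489
d((-2, 4), (-1, 2)) = 2.2361 <-- minimum
d((-2, 4), (9, 5)) = 11.0454
d((-1, 2), (9, 5)) = 10.4403

Closest pair: (-2, 4) and (-1, 2) with distance 2.2361

The closest pair is (-2, 4) and (-1, 2) with Euclidean distance 2.2361. For 5 points, brute-force pairwise comparison is shown above. For large n, the divide-and-conquer algorithm (sort by x, recurse on halves, check the dividing strip) achieves O(n log n).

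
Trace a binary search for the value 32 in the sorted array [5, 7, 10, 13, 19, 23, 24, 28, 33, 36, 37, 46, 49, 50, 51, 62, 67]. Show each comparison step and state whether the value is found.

Binary search for 32 in [5, 7, 10, 13, 19, 23, 24, 28, 33, 36, 37, 46, 49, 50, 51, 62, 67]:

lo=0, hi=16, mid=8, arr[mid]=33 -> 33 > 32, search left half
lo=0, hi=7, mid=3, arr[mid]=13 -> 13 < 32, search right half
lo=4, hi=7, mid=5, arr[mid]=23 -> 23 < 32, search right half
lo=6, hi=7, mid=6, arr[mid]=24 -> 24 < 32, search right half
lo=7, hi=7, mid=7, arr[mid]=28 -> 28 < 32, search right half
lo=8 > hi=7, target 32 not found

Binary search determines that 32 is not in the array after 5 comparisons. The search space was exhausted without finding the target.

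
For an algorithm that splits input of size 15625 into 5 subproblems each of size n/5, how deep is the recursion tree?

For divide and conquer with division factor 5:

Problem sizes at each level:
Level 0: 15625
Level 1: 3125
Level 2: 625
Level 3: 125
Level 4: 25
Level 5: 5
Level 6: 1

The root is level 0 and the size-1 base case is level 6 (the tree spans levels 0 through 6, i.e. 7 levels counting the root), so the depth is the number of divisions: log_5(15625) = 6

The recursion tree depth is log_5(15625) = 6. At each level, the problem size is divided by 5, so it takes 6 divisions to reduce to a base case of size 1. The algorithm makes 5 recursive calls at each level.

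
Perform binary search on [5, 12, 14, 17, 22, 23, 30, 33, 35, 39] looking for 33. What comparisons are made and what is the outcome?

Binary search for 33 in [5, 12, 14, 17, 22, 23, 30, 33, 35, 39]:

lo=0, hi=9, mid=4, arr[mid]=22 -> 22 < 33, search right half
lo=5, hi=9, mid=7, arr[mid]=33 -> Found target at index 7!

Binary search finds 33 at index 7 after 2 comparisons. The search repeatedly halves the search space by comparing with the middle element.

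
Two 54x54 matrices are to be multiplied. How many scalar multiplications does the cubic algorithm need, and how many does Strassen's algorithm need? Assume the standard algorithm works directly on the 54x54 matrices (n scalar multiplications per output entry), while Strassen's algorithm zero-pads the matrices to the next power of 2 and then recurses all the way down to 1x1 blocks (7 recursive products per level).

Matrix multiplication for 54x54 matrices:

Strassen's algorithm requires power-of-2 dimensions. Pad 54x54 to 64x64 (next power of 2).

Standard algorithm: 54^3 = 157464 multiplications
Strassen's algorithm: 7^(log2(64)) = 7^6 = 117649 multiplications
Savings: 157464 - 117649 = 39815 multiplications

Standard: 157464 multiplications (54^3). Strassen: 117649 multiplications (7^6, after padding to 64x64). Strassen reduces 8 recursive multiplications to 7 at each level.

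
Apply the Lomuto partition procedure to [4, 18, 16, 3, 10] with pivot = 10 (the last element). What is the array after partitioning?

Lomuto partition with pivot = 10:

Initial array: [4, 18, 16, 3, 10]

arr[0]=4 <= 10: swap with position 0, array becomes [4, 18, 16, 3, 10]
arr[1]=18 > 10: no swap
arr[2]=16 > 10: no swap
arr[3]=3 <= 10: swap with position 1, array becomes [4, 3, 16, 18, 10]

Place pivot at position 2: [4, 3, 10, 18, 16]
Pivot position: 2

After partitioning with pivot 10, the array becomes [4, 3, 10, 18, 16]. The pivot is placed at index 2. All elements to the left of the pivot are <= 10, and all elements to the right are > 10.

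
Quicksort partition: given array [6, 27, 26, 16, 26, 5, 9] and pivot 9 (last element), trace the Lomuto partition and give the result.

Lomuto partition with pivot = 9:

Initial array: [6, 27, 26, 16, 26, 5, 9]

arr[0]=6 <= 9: swap with position 0, array becomes [6, 27, 26, 16, 26, 5, 9]
arr[1]=27 > 9: no swap
arr[2]=26 > 9: no swap
arr[3]=16 > 9: no swap
arr[4]=26 > 9: no swap
arr[5]=5 <= 9: swap with position 1, array becomes [6, 5, 26, 16, 26, 27, 9]

Place pivot at position 2: [6, 5, 9, 16, 26, 27, 26]
Pivot position: 2

After partitioning with pivot 9, the array becomes [6, 5, 9, 16, 26, 27, 26]. The pivot is placed at index 2. All elements to the left of the pivot are <= 9, and all elements to the right are > 9.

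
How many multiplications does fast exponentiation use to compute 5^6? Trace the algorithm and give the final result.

Computing 5^6 by squaring (build up from 5^1; each line after the first costs one multiplication):

5^1 = 5
5^2 = (5^1)^2 = 5^2 = 25
5^3 = 5 * 5^2 = 5 * 25 = 125
5^6 = (5^3)^2 = 125^2 = 15625

Result: 15625
Multiplications needed: 3 (3 lines after 5^1)

5^6 = 15625. Using exponentiation by squaring, this requires 3 multiplications. The key idea: if the exponent is even, square the half-power; if odd, multiply by the base once.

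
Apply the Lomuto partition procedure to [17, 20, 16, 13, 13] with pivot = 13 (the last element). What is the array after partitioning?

Lomuto partition with pivot = 13:

Initial array: [17, 20, 16, 13, 13]

arr[0]=17 > 13: no swap
arr[1]=20 > 13: no swap
arr[2]=16 > 13: no swap
arr[3]=13 <= 13: swap with position 0, array becomes [13, 20, 16, 17, 13]

Place pivot at position 1: [13, 13, 16, 17, 20]
Pivot position: 1

After partitioning with pivot 13, the array becomes [13, 13, 16, 17, 20]. The pivot is placed at index 1. All elements to the left of the pivot are <= 13, and all elements to the right are > 13.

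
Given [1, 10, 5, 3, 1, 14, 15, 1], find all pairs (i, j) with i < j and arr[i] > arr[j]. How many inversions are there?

Finding inversions in [1, 10, 5, 3, 1, 14, 15, 1]:

(1, 2): arr[1]=10 > arr[2]=5
(1, 3): arr[1]=10 > arr[3]=3
(1, 4): arr[1]=10 > arr[4]=1
(1, 7): arr[1]=10 > arr[7]=1
(2, 3): arr[2]=5 > arr[3]=3
(2, 4): arr[2]=5 > arr[4]=1
(2, 7): arr[2]=5 > arr[7]=1
(3, 4): arr[3]=3 > arr[4]=1
(3, 7): arr[3]=3 > arr[7]=1
(5, 7): arr[5]=14 > arr[7]=1
(6, 7): arr[6]=15 > arr[7]=1

Total inversions: 11

The array has 11 inversion(s): (1,2), (1,3), (1,4), (1,7), (2,3), (2,4), (2,7), (3,4), (3,7), (5,7), (6,7). Each pair (i,j) satisfies i < j and arr[i] > arr[j].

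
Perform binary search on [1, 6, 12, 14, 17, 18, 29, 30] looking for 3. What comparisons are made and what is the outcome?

Binary search for 3 in [1, 6, 12, 14, 17, 18, 29, 30]:

lo=0, hi=7, mid=3, arr[mid]=14 -> 14 > 3, search left half
lo=0, hi=2, mid=1, arr[mid]=6 -> 6 > 3, search left half
lo=0, hi=0, mid=0, arr[mid]=1 -> 1 < 3, search right half
lo=1 > hi=0, target 3 not found

Binary search determines that 3 is not in the array after 3 comparisons. The search space was exhausted without finding the target.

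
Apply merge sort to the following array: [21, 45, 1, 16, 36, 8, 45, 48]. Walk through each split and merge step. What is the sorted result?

Merge sort trace:

Split: [21, 45, 1, 16, 36, 8, 45, 48] -> [21, 45, 1, 16] and [36, 8, 45, 48]
  Split: [21, 45, 1, 16] -> [21, 45] and [1, 16]
    Split: [21, 45] -> [21] and [45]
    Merge: [21] + [45] -> [21, 45]
    Split: [1, 16] -> [1] and [16]
    Merge: [1] + [16] -> [1, 16]
  Merge: [21, 45] + [1, 16] -> [1, 16, 21, 45]
  Split: [36, 8, 45, 48] -> [36, 8] and [45, 48]
    Split: [36, 8] -> [36] and [8]
    Merge: [36] + [8] -> [8, 36]
    Split: [45, 48] -> [45] and [48]
    Merge: [45] + [48] -> [45, 48]
  Merge: [8, 36] + [45, 48] -> [8, 36, 45, 48]
Merge: [1, 16, 21, 45] + [8, 36, 45, 48] -> [1, 8, 16, 21, 36, 45, 45, 48]

Final sorted array: [1, 8, 16, 21, 36, 45, 45, 48]

The merge sort proceeds by recursively splitting the array and merging sorted halves.
After all merges, the sorted array is [1, 8, 16, 21, 36, 45, 45, 48].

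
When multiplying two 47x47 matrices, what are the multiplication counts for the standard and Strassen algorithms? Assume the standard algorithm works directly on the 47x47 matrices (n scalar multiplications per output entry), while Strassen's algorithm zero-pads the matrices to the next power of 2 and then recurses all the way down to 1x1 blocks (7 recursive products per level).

Matrix multiplication for 47x47 matrices:

Strassen's algorithm requires power-of-2 dimensions. Pad 47x47 to 64x64 (next power of 2).

Standard algorithm: 47^3 = 103823 multiplications
Strassen's algorithm: 7^(log2(64)) = 7^6 = 117649 multiplications
Difference: 103823 - 117649 = -13826 (Strassen uses MORE here due to padding overhead — for small or just-over-power-of-2 n, padding can outweigh the per-level savings)

Standard: 103823 multiplications (47^3). Strassen: 117649 multiplications (7^6, after padding to 64x64). Strassen reduces 8 recursive multiplications to 7 at each level.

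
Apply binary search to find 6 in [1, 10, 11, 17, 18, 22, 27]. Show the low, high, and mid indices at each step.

Binary search for 6 in [1, 10, 11, 17, 18, 22, 27]:

lo=0, hi=6, mid=3, arr[mid]=17 -> 17 > 6, search left half
lo=0, hi=2, mid=1, arr[mid]=10 -> 10 > 6, search left half
lo=0, hi=0, mid=0, arr[mid]=1 -> 1 < 6, search right half
lo=1 > hi=0, target 6 not found

Binary search determines that 6 is not in the array after 3 comparisons. The search space was exhausted without finding the target.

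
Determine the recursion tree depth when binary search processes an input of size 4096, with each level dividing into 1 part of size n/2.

For divide and conquer with division factor 2:

Problem sizes at each level:
Level 0: 4096
Level 1: 2048
Level 2: 1024
Level 3: 512
Level 4: 256
Level 5: 128
Level 6: 64
Level 7: 32
Level 8: 16
Level 9: 8
Level 10: 4
Level 11: 2
Level 12: 1

The root is level 0 and the size-1 base case is level 12 (the tree spans levels 0 through 12, i.e. 13 levels counting the root), so the depth is the number of divisions: log_2(4096) = 12

The recursion tree depth is log_2(4096) = 12. At each level, the problem size is divided by 2, so it takes 12 divisions to reduce to a base case of size 1. The algorithm makes 1 recursive call at each level.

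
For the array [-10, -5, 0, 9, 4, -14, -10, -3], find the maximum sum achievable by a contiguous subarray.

Using Kadane's algorithm on [-10, -5, 0, 9, 4, -14, -10, -3]:

Scanning through the array:
Position 1 (value -5): max_ending_here = -5, max_so_far = -5
Position 2 (value 0): max_ending_here = 0, max_so_far = 0
Position 3 (value 9): max_ending_here = 9, max_so_far = 9
Position 4 (value 4): max_ending_here = 13, max_so_far = 13
Position 5 (value -14): max_ending_here = -1, max_so_far = 13
Position 6 (value -10): max_ending_here = -10, max_so_far = 13
Position 7 (value -3): max_ending_here = -3, max_so_far = 13

Maximum subarray: [0, 9, 4]
Maximum sum: 13

The maximum subarray is [0, 9, 4] with sum 13. This subarray runs from index 2 to index 4.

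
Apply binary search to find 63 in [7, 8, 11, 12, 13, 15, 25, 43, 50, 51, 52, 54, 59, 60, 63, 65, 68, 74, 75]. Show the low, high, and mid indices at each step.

Binary search for 63 in [7, 8, 11, 12, 13, 15, 25, 43, 50, 51, 52, 54, 59, 60, 63, 65, 68, 74, 75]:

lo=0, hi=18, mid=9, arr[mid]=51 -> 51 < 63, search right half
lo=10, hi=18, mid=14, arr[mid]=63 -> Found target at index 14!

Binary search finds 63 at index 14 after 2 comparisons. The search repeatedly halves the search space by comparing with the middle element.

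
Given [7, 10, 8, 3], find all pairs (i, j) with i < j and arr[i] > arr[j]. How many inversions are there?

Finding inversions in [7, 10, 8, 3]:

(0, 3): arr[0]=7 > arr[3]=3
(1, 2): arr[1]=10 > arr[2]=8
(1, 3): arr[1]=10 > arr[3]=3
(2, 3): arr[2]=8 > arr[3]=3

Total inversions: 4

The array has 4 inversion(s): (0,3), (1,2), (1,3), (2,3). Each pair (i,j) satisfies i < j and arr[i] > arr[j].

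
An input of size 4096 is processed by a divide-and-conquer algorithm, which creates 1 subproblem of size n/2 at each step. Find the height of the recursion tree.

For divide and conquer with division factor 2:

Problem sizes at each level:
Level 0: 4096
Level 1: 2048
Level 2: 1024
Level 3: 512
Level 4: 256
Level 5: 128
Level 6: 64
Level 7: 32
Level 8: 16
Level 9: 8
Level 10: 4
Level 11: 2
Level 12: 1

The root is level 0 and the size-1 base case is level 12 (the tree spans levels 0 through 12, i.e. 13 levels counting the root), so the depth is the number of divisions: log_2(4096) = 12

The recursion tree depth is log_2(4096) = 12. At each level, the problem size is divided by 2, so it takes 12 divisions to reduce to a base case of size 1. The algorithm makes 1 recursive call at each level.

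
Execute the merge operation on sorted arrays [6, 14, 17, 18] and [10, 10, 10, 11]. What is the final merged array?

Merging process:

Compare 6 vs 10: take 6 from left. Merged: [6]
Compare 14 vs 10: take 10 from right. Merged: [6, 10]
Compare 14 vs 10: take 10 from right. Merged: [6, 10, 10]
Compare 14 vs 10: take 10 from right. Merged: [6, 10, 10, 10]
Compare 14 vs 11: take 11 from right. Merged: [6, 10, 10, 10, 11]
Append remaining from left: [14, 17, 18]. Merged: [6, 10, 10, 10, 11, 14, 17, 18]

Final merged array: [6, 10, 10, 10, 11, 14, 17, 18]
Total comparisons: 5

The merged array is [6, 10, 10, 10, 11, 14, 17, 18], requiring 5 comparisons. The merge step runs in O(n) time where n is the total number of elements.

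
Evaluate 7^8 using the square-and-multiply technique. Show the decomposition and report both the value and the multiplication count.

Computing 7^8 by squaring (build up from 7^1; each line after the first costs one multiplication):

7^1 = 7
7^2 = (7^1)^2 = 7^2 = 49
7^4 = (7^2)^2 = 49^2 = 2401
7^8 = (7^4)^2 = 2401^2 = 5764801

Result: 5764801
Multiplications needed: 3 (3 lines after 7^1)

7^8 = 5764801. Using exponentiation by squaring, this requires 3 multiplications. The key idea: if the exponent is even, square the half-power; if odd, multiply by the base once.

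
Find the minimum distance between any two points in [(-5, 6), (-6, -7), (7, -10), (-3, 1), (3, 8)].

Computing all pairwise distances among 5 points:

d((-5, 6), (-6, -7)) = 13.0384
d((-5, 6), (7, -10)) = 20.0
d((-5, 6), (-3, 1)) = 5.3852 <-- minimum
d((-5, 6), (3, 8)) = 8.2462
d((-6, -7), (7, -10)) = 13.3417
d((-6, -7), (-3, 1)) = 8.544
d((-6, -7), (3, 8)) = 17.4929
d((7, -10), (-3, 1)) = 14.8661
d((7, -10), (3, 8)) = 18.4391
d((-3, 1), (3, 8)) = 9.2195

Closest pair: (-5, 6) and (-3, 1) with distance 5.3852

The closest pair is (-5, 6) and (-3, 1) with Euclidean distance 5.3852. For 5 points, brute-force pairwise comparison is shown above. For large n, the divide-and-conquer algorithm (sort by x, recurse on halves, check the dividing strip) achieves O(n log n).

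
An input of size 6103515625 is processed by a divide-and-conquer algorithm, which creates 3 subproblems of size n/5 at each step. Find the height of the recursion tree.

For divide and conquer with division factor 5:

Problem sizes at each level:
Level 0: 6103515625
Level 1: 1220703125
Level 2: 244140625
Level 3: 48828125
Level 4: 9765625
Level 5: 1953125
Level 6: 390625
Level 7: 78125
Level 8: 15625
Level 9: 3125
Level 10: 625
Level 11: 125
Level 12: 25
Level 13: 5
Level 14: 1

The root is level 0 and the size-1 base case is level 14 (the tree spans levels 0 through 14, i.e. 15 levels counting the root), so the depth is the number of divisions: log_5(6103515625) = 14

The recursion tree depth is log_5(6103515625) = 14. At each level, the problem size is divided by 5, so it takes 14 divisions to reduce to a base case of size 1. The algorithm makes 3 recursive calls at each level.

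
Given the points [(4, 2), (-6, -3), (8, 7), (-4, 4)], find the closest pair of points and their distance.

Computing all pairwise distances among 4 points:

d((4, 2), (-6, -3)) = 11.1803
d((4, 2), (8, 7)) = 6.4031 <-- minimum
d((4, 2), (-4, 4)) = 8.2462
d((-6, -3), (8, 7)) = 17.2047
d((-6, -3), (-4, 4)) = 7.2801
d((8, 7), (-4, 4)) = 12.3693

Closest pair: (4, 2) and (8, 7) with distance 6.4031

The closest pair is (4, 2) and (8, 7) with Euclidean distance 6.4031. For 4 points, brute-force pairwise comparison is shown above. For large n, the divide-and-conquer algorithm (sort by x, recurse on halves, check the dividing strip) achieves O(n log n).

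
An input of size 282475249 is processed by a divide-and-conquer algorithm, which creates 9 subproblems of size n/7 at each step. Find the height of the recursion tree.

For divide and conquer with division factor 7:

Problem sizes at each level:
Level 0: 282475249
Level 1: 40353607
Level 2: 5764801
Level 3: 823543
Level 4: 117649
Level 5: 16807
Level 6: 2401
Level 7: 343
Level 8: 49
Level 9: 7
Level 10: 1

The root is level 0 and the size-1 base case is level 10 (the tree spans levels 0 through 10, i.e. 11 levels counting the root), so the depth is the number of divisions: log_7(282475249) = 10

The recursion tree depth is log_7(282475249) = 10. At each level, the problem size is divided by 7, so it takes 10 divisions to reduce to a base case of size 1. The algorithm makes 9 recursive calls at each level.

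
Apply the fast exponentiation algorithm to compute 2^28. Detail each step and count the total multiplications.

Computing 2^28 by squaring (build up from 2^1; each line after the first costs one multiplication):

2^1 = 2
2^2 = (2^1)^2 = 2^2 = 4
2^3 = 2 * 2^2 = 2 * 4 = 8
2^6 = (2^3)^2 = 8^2 = 64
2^7 = 2 * 2^6 = 2 * 64 = 128
2^14 = (2^7)^2 = 128^2 = 16384
2^28 = (2^14)^2 = 16384^2 = 268435456

Result: 268435456
Multiplications needed: 6 (6 lines after 2^1)

2^28 = 268435456. Using exponentiation by squaring, this requires 6 multiplications. The key idea: if the exponent is even, square the half-power; if odd, multiply by the base once.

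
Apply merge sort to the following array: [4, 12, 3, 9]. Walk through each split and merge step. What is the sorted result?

Merge sort trace:

Split: [4, 12, 3, 9] -> [4, 12] and [3, 9]
  Split: [4, 12] -> [4] and [12]
  Merge: [4] + [12] -> [4, 12]
  Split: [3, 9] -> [3] and [9]
  Merge: [3] + [9] -> [3, 9]
Merge: [4, 12] + [3, 9] -> [3, 4, 9, 12]

Final sorted array: [3, 4, 9, 12]

The merge sort proceeds by recursively splitting the array and merging sorted halves.
After all merges, the sorted array is [3, 4, 9, 12].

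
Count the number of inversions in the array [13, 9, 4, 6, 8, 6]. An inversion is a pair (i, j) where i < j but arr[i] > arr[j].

Finding inversions in [13, 9, 4, 6, 8, 6]:

(0, 1): arr[0]=13 > arr[1]=9
(0, 2): arr[0]=13 > arr[2]=4
(0, 3): arr[0]=13 > arr[3]=6
(0, 4): arr[0]=13 > arr[4]=8
(0, 5): arr[0]=13 > arr[5]=6
(1, 2): arr[1]=9 > arr[2]=4
(1, 3): arr[1]=9 > arr[3]=6
(1, 4): arr[1]=9 > arr[4]=8
(1, 5): arr[1]=9 > arr[5]=6
(4, 5): arr[4]=8 > arr[5]=6

Total inversions: 10

The array has 10 inversion(s): (0,1), (0,2), (0,3), (0,4), (0,5), (1,2), (1,3), (1,4), (1,5), (4,5). Each pair (i,j) satisfies i < j and arr[i] > arr[j].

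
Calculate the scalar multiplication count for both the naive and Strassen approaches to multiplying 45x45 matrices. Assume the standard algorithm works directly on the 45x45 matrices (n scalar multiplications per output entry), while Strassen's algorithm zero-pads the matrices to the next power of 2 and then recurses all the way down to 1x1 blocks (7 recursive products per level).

Matrix multiplication for 45x45 matrices:

Strassen's algorithm requires power-of-2 dimensions. Pad 45x45 to 64x64 (next power of 2).

Standard algorithm: 45^3 = 91125 multiplications
Strassen's algorithm: 7^(log2(64)) = 7^6 = 117649 multiplications
Difference: 91125 - 117649 = -26524 (Strassen uses MORE here due to padding overhead — for small or just-over-power-of-2 n, padding can outweigh the per-level savings)

Standard: 91125 multiplications (45^3). Strassen: 117649 multiplications (7^6, after padding to 64x64). Strassen reduces 8 recursive multiplications to 7 at each level.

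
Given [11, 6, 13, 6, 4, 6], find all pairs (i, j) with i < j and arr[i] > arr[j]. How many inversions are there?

Finding inversions in [11, 6, 13, 6, 4, 6]:

(0, 1): arr[0]=11 > arr[1]=6
(0, 3): arr[0]=11 > arr[3]=6
(0, 4): arr[0]=11 > arr[4]=4
(0, 5): arr[0]=11 > arr[5]=6
(1, 4): arr[1]=6 > arr[4]=4
(2, 3): arr[2]=13 > arr[3]=6
(2, 4): arr[2]=13 > arr[4]=4
(2, 5): arr[2]=13 > arr[5]=6
(3, 4): arr[3]=6 > arr[4]=4

Total inversions: 9

The array has 9 inversion(s): (0,1), (0,3), (0,4), (0,5), (1,4), (2,3), (2,4), (2,5), (3,4). Each pair (i,j) satisfies i < j and arr[i] > arr[j].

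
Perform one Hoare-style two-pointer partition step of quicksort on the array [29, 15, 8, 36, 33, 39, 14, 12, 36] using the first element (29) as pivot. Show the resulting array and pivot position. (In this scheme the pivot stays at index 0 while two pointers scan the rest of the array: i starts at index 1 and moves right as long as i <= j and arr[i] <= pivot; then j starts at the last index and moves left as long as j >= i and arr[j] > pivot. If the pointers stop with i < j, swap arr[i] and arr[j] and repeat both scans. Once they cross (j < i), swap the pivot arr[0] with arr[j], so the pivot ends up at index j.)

Hoare-style two-pointer partition with pivot = 29:

Initial array: [29, 15, 8, 36, 33, 39, 14, 12, 36]

Pointers start at i = 1, j = 8.
i stops at index 3 (arr[3]=36 > 29), j stops at index 7 (arr[7]=12 <= 29): swap arr[3] and arr[7], array becomes [29, 15, 8, 12, 33, 39, 14, 36, 36]
i stops at index 4 (arr[4]=33 > 29), j stops at index 6 (arr[6]=14 <= 29): swap arr[4] and arr[6], array becomes [29, 15, 8, 12, 14, 39, 33, 36, 36]
i ends at 5, j ends at 4: the pointers have crossed (j < i), so scanning stops.

Swap pivot arr[0] with arr[4] to place pivot at position 4: [14, 15, 8, 12, 29, 39, 33, 36, 36]
Pivot position: 4

After partitioning with pivot 29, the array becomes [14, 15, 8, 12, 29, 39, 33, 36, 36]. The pivot is placed at index 4. All elements to the left of the pivot are <= 29, and all elements to the right are > 29.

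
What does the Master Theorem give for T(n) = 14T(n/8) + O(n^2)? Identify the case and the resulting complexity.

Master Theorem for T(n) = 14T(n/8) + O(n^2):

a = 14, b = 8, c = 2
log_b(a) = log_8(14) = 1.2691

Case 3: c = 2 > log_8(14) = 1.2691
T(n) = O(n^2) = O(n^2)

For T(n) = 14T(n/8) + O(n^2): log_8(14) = 1.2691. This is Case 3 of the Master Theorem (c > log_b(a), work dominated by root), giving O(n^2).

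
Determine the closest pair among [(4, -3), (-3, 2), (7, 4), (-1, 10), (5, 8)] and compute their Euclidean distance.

Computing all pairwise distances among 5 points:

d((4, -3), (-3, 2)) = 8.6023
d((4, -3), (7, 4)) = 7.6158
d((4, -3), (-1, 10)) = 13.9284
d((4, -3), (5, 8)) = 11.0454
d((-3, 2), (7, 4)) = 10.198
d((-3, 2), (-1, 10)) = 8.2462
d((-3, 2), (5, 8)) = 10.0
d((7, 4), (-1, 10)) = 10.0
d((7, 4), (5, 8)) = 4.4721 <-- minimum
d((-1, 10), (5, 8)) = 6.3246

Closest pair: (7, 4) and (5, 8) with distance 4.4721

The closest pair is (7, 4) and (5, 8) with Euclidean distance 4.4721. For 5 points, brute-force pairwise comparison is shown above. For large n, the divide-and-conquer algorithm (sort by x, recurse on halves, check the dividing strip) achieves O(n log n).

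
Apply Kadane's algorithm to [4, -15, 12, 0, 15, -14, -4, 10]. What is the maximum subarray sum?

Using Kadane's algorithm on [4, -15, 12, 0, 15, -14, -4, 10]:

Scanning through the array:
Position 1 (value -15): max_ending_here = -11, max_so_far = 4
Position 2 (value 12): max_ending_here = 12, max_so_far = 12
Position 3 (value 0): max_ending_here = 12, max_so_far = 12
Position 4 (value 15): max_ending_here = 27, max_so_far = 27
Position 5 (value -14): max_ending_here = 13, max_so_far = 27
Position 6 (value -4): max_ending_here = 9, max_so_far = 27
Position 7 (value 10): max_ending_here = 19, max_so_far = 27

Maximum subarray: [12, 0, 15]
Maximum sum: 27

The maximum subarray is [12, 0, 15] with sum 27. This subarray runs from index 2 to index 4.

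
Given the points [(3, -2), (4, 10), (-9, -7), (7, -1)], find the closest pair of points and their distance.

Computing all pairwise distances among 4 points:

d((3, -2), (4, 10)) = 12.0416
d((3, -2), (-9, -7)) = 13.0
d((3, -2), (7, -1)) = 4.1231 <-- minimum
d((4, 10), (-9, -7)) = 21.4009
d((4, 10), (7, -1)) = 11.4018
d((-9, -7), (7, -1)) = 17.088

Closest pair: (3, -2) and (7, -1) with distance 4.1231

The closest pair is (3, -2) and (7, -1) with Euclidean distance 4.1231. For 4 points, brute-force pairwise comparison is shown above. For large n, the divide-and-conquer algorithm (sort by x, recurse on halves, check the dividing strip) achieves O(n log n).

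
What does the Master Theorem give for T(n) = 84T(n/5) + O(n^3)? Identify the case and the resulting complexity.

Master Theorem for T(n) = 84T(n/5) + O(n^3):

a = 84, b = 5, c = 3
log_b(a) = log_5(84) = 2.7530

Case 3: c = 3 > log_5(84) = 2.7530
T(n) = O(n^3) = O(n^3)

For T(n) = 84T(n/5) + O(n^3): log_5(84) = 2.7530. This is Case 3 of the Master Theorem (c > log_b(a), work dominated by root), giving O(n^3).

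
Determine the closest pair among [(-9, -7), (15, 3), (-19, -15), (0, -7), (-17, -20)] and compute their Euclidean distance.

Computing all pairwise distances among 5 points:

d((-9, -7), (15, 3)) = 26.0
d((-9, -7), (-19, -15)) = 12.8062
d((-9, -7), (0, -7)) = 9.0
d((-9, -7), (-17, -20)) = 15.2643
d((15, 3), (-19, -15)) = 38.4708
d((15, 3), (0, -7)) = 18.0278
d((15, 3), (-17, -20)) = 39.4081
d((-19, -15), (0, -7)) = 20.6155
d((-19, -15), (-17, -20)) = 5.3852 <-- minimum
d((0, -7), (-17, -20)) = 21.4009

Closest pair: (-19, -15) and (-17, -20) with distance 5.3852

The closest pair is (-19, -15) and (-17, -20) with Euclidean distance 5.3852. For 5 points, brute-force pairwise comparison is shown above. For large n, the divide-and-conquer algorithm (sort by x, recurse on halves, check the dividing strip) achieves O(n log n).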